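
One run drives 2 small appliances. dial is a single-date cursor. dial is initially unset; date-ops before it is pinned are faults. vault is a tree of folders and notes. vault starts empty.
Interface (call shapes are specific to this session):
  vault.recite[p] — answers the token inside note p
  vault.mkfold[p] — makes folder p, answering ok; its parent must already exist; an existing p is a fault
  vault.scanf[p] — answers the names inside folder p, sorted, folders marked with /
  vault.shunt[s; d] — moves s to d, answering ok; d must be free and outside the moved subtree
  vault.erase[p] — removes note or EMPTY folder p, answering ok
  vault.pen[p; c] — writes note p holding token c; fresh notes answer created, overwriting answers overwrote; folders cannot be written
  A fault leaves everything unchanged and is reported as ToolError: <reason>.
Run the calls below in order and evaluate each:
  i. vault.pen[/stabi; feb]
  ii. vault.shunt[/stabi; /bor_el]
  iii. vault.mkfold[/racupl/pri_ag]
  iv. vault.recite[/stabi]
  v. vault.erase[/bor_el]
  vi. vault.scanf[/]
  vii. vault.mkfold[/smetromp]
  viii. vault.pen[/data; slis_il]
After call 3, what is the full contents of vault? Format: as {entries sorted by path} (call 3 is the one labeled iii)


==> pen(p=/stabi, c=feb)
<== created
==> shunt(s=/stabi, d=/bor_el)
<== ok
==> mkfold(p=/racupl/pri_ag)
<== ToolError: no parent
==> recite(p=/stabi)
<== ToolError: not found
==> erase(p=/bor_el)
<== ok
==> scanf(p=/)
<== []
==> mkfold(p=/smetromp)
<== ok
==> pen(p=/data, c=slis_il)
<== created

Answer: {bor_el=feb}


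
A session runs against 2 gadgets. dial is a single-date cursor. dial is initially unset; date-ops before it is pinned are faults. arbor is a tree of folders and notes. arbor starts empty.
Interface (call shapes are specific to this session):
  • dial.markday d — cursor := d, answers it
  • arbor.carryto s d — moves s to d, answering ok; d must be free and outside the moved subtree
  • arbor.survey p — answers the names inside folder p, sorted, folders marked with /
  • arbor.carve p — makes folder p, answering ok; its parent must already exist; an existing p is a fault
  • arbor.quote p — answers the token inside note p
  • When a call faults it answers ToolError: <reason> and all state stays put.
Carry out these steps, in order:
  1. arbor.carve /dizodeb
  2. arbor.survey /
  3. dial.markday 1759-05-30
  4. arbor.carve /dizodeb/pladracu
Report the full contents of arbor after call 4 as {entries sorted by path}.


Answer: {dizodeb/, dizodeb/pladracu/}

Derivation:
Invoking carve passing p→/dizodeb, yielding ok.
Next I call survey passing p→/, — result: [dizodeb/].
Using markday passing d→1759-05-30, giving 1759-05-30.
Using carve passing p→/dizodeb/pladracu, and see ok.


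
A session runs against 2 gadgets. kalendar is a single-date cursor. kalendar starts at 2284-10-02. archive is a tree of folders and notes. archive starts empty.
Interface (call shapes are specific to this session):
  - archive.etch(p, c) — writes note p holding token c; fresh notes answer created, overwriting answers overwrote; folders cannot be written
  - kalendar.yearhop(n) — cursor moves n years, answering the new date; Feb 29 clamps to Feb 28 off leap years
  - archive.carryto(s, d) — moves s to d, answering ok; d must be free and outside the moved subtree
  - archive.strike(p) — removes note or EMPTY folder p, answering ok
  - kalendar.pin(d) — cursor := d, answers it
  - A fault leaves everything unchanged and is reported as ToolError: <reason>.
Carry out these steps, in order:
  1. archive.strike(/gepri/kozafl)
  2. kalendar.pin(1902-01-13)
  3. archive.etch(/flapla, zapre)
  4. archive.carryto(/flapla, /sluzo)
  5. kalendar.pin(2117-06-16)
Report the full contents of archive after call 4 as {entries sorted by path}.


Step: archive.strike[p=/gepri/kozafl]
Result: ToolError: not found
Step: kalendar.pin[d=1902-01-13]
Result: 1902-01-13
Step: archive.etch[p=/flapla; c=zapre]
Result: created
Step: archive.carryto[s=/flapla; d=/sluzo]
Result: ok
Step: kalendar.pin[d=2117-06-16]
Result: 2117-06-16

Answer: {sluzo=zapre}


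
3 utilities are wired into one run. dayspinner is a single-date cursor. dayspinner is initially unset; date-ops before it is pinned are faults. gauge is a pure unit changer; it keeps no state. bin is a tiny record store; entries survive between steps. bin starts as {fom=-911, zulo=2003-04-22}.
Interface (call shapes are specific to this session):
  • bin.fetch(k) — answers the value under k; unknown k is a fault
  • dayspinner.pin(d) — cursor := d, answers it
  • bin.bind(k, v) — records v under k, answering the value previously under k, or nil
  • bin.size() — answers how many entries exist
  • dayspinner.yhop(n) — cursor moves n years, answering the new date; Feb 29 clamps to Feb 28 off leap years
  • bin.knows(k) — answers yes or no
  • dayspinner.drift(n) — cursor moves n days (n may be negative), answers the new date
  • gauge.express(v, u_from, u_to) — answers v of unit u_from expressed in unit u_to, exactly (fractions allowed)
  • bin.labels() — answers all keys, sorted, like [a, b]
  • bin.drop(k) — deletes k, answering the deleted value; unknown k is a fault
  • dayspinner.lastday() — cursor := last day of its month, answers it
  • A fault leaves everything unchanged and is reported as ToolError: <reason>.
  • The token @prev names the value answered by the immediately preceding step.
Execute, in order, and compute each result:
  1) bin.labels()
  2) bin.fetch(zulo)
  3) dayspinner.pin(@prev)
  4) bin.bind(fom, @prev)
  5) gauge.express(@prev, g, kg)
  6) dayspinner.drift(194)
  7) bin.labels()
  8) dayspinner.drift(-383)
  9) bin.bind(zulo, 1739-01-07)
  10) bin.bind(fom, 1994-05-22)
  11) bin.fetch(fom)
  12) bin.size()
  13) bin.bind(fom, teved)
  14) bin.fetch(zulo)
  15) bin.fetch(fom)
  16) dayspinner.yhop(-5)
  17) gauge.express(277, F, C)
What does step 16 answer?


Answer: 1997-10-15

Derivation:
CALL bin.labels[]
RET  [fom, zulo]
CALL bin.fetch[k=zulo]
RET  2003-04-22
CALL dayspinner.pin[d=@prev]
RET  2003-04-22
CALL bin.bind[k=fom; v=@prev]
RET  -911
CALL gauge.express[v=@prev; u_from=g; u_to=kg]
RET  -911/1000
CALL dayspinner.drift[n=194]
RET  2003-11-02
CALL bin.labels[]
RET  [fom, zulo]
CALL dayspinner.drift[n=-383]
RET  2002-10-15
CALL bin.bind[k=zulo; v=1739-01-07]
RET  2003-04-22
CALL bin.bind[k=fom; v=1994-05-22]
RET  2003-04-22
CALL bin.fetch[k=fom]
RET  1994-05-22
CALL bin.size[]
RET  2
CALL bin.bind[k=fom; v=teved]
RET  1994-05-22
CALL bin.fetch[k=zulo]
RET  1739-01-07
CALL bin.fetch[k=fom]
RET  teved
CALL dayspinner.yhop[n=-5]
RET  1997-10-15
CALL gauge.express[v=277; u_from=F; u_to=C]
RET  1225/9


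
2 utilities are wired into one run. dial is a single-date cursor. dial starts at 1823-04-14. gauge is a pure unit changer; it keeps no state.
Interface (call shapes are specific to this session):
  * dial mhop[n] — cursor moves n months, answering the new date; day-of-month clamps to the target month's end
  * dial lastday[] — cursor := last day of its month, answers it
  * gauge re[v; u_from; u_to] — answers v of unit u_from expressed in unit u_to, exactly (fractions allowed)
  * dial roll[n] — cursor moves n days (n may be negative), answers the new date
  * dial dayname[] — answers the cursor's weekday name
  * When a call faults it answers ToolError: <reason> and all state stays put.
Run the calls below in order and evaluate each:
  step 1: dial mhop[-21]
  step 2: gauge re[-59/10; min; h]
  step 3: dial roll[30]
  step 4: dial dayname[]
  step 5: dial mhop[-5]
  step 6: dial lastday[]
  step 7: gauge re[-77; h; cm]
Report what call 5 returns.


Answer: 1821-03-13

Derivation:
> dial mhop n→-21
= 1821-07-14
> gauge re v→-59/10 u_from→min u_to→h
= -59/600
> dial roll n→30
= 1821-08-13
> dial dayname
= Monday
> dial mhop n→-5
= 1821-03-13
> dial lastday
= 1821-03-31
> gauge re v→-77 u_from→h u_to→cm
= ToolError: incompatible units


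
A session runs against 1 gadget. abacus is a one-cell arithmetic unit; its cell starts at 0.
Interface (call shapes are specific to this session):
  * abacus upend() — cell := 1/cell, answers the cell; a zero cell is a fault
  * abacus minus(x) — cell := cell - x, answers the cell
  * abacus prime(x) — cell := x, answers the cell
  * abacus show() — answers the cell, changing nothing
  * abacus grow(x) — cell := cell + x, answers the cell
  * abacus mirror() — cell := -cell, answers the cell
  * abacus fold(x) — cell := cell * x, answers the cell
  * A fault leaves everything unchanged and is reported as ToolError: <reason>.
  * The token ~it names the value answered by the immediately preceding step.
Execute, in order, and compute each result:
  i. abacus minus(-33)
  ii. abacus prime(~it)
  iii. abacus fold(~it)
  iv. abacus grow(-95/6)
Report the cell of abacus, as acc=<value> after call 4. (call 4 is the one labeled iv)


~$ abacus minus x=-33
  33
~$ abacus prime x=~it
  33
~$ abacus fold x=~it
  1089
~$ abacus grow x=-95/6
  6439/6

Answer: acc=6439/6


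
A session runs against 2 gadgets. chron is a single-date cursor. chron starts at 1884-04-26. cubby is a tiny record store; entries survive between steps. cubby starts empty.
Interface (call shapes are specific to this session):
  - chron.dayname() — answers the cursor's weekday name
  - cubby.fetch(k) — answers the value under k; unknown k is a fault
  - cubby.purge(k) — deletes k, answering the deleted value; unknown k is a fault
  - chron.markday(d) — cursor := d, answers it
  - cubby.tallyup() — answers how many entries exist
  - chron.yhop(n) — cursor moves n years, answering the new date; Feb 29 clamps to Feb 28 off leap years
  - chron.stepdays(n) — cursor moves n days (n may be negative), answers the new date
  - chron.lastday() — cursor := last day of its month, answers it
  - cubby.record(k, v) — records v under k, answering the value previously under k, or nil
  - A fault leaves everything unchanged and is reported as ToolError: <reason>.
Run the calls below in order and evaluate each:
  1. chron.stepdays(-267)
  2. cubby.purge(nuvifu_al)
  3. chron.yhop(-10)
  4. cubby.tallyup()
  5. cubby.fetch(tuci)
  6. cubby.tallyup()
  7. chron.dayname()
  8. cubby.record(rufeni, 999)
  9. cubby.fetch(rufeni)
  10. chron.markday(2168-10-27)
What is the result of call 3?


>>> chron.stepdays -267
:: 1883-08-03
>>> cubby.purge nuvifu_al
:: ToolError: no such key nuvifu_al
>>> chron.yhop -10
:: 1873-08-03
>>> cubby.tallyup
:: 0
>>> cubby.fetch tuci
:: ToolError: no such key tuci
>>> cubby.tallyup
:: 0
>>> chron.dayname
:: Sunday
>>> cubby.record rufeni 999
:: nil
>>> cubby.fetch rufeni
:: 999
>>> chron.markday 2168-10-27
:: 2168-10-27

Answer: 1873-08-03


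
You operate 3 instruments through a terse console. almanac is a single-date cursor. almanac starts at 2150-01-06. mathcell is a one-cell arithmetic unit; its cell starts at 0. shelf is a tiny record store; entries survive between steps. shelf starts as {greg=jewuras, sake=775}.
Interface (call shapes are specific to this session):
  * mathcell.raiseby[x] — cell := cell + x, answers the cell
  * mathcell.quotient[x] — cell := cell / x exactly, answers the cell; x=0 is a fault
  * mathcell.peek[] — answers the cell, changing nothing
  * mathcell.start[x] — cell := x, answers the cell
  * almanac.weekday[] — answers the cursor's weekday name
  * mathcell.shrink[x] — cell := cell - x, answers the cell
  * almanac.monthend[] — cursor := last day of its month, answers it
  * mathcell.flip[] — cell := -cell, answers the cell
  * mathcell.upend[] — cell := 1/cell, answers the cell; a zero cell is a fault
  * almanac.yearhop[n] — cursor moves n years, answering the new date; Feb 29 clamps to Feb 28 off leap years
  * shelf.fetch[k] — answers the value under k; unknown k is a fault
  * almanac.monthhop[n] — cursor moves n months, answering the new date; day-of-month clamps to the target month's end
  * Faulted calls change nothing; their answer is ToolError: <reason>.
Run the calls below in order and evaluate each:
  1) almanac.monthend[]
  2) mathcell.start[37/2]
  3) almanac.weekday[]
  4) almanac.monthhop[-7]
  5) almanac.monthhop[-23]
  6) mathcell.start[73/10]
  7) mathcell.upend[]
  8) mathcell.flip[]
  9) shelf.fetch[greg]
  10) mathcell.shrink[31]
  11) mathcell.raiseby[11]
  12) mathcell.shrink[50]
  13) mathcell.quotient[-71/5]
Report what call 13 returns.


Answer: 25600/5183

Derivation:
! almanac.monthend() : 2150-01-31
! mathcell.start(x=37/2) : 37/2
! almanac.weekday() : Saturday
! almanac.monthhop(n=-7) : 2149-06-30
! almanac.monthhop(n=-23) : 2147-07-30
! mathcell.start(x=73/10) : 73/10
! mathcell.upend() : 10/73
! mathcell.flip() : -10/73
! shelf.fetch(k=greg) : jewuras
! mathcell.shrink(x=31) : -2273/73
! mathcell.raiseby(x=11) : -1470/73
! mathcell.shrink(x=50) : -5120/73
! mathcell.quotient(x=-71/5) : 25600/5183


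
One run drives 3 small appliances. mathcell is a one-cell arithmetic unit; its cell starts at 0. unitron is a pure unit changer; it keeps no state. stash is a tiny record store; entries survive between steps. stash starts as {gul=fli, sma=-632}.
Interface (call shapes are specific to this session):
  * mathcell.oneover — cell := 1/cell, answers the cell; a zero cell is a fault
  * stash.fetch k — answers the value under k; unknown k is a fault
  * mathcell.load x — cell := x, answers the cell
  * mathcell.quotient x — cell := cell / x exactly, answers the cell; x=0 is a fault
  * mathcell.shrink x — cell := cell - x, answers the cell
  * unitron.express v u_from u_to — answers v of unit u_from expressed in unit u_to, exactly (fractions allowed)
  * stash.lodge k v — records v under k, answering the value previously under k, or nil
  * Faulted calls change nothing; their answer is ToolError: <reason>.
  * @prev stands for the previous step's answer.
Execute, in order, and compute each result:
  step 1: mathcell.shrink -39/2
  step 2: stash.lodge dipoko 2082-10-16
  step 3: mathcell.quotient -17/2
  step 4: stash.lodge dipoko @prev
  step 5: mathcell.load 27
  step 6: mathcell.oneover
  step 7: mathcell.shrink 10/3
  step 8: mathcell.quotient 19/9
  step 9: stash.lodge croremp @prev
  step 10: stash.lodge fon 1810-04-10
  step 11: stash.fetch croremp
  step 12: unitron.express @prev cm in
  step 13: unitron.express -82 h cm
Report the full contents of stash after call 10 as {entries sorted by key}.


% mathcell.shrink -39/2
:: 39/2
% stash.lodge dipoko 2082-10-16
:: nil
% mathcell.quotient -17/2
:: -39/17
% stash.lodge dipoko @prev
:: 2082-10-16
% mathcell.load 27
:: 27
% mathcell.oneover
:: 1/27
% mathcell.shrink 10/3
:: -89/27
% mathcell.quotient 19/9
:: -89/57
% stash.lodge croremp @prev
:: nil
% stash.lodge fon 1810-04-10
:: nil
% stash.fetch croremp
:: -89/57
% unitron.express @prev cm in
:: -4450/7239
% unitron.express -82 h cm
:: ToolError: incompatible units

Answer: {croremp=-89/57, dipoko=-39/17, fon=1810-04-10, gul=fli, sma=-632}


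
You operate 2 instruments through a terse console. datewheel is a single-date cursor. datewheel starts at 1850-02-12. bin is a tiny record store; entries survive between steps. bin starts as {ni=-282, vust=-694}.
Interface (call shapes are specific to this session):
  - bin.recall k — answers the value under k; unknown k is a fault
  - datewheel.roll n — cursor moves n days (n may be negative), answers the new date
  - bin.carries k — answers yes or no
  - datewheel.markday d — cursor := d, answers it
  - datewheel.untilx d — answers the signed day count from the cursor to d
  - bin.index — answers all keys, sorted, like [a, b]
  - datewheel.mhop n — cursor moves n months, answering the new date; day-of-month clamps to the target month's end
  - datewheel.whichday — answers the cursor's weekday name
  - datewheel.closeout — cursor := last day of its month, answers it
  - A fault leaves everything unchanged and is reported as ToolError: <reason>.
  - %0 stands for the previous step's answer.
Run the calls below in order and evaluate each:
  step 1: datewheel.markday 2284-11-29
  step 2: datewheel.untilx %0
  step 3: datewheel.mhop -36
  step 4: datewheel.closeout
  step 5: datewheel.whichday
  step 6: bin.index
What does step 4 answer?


! datewheel.markday(d=2284-11-29) -> 2284-11-29
! datewheel.untilx(d=%0) -> 0
! datewheel.mhop(n=-36) -> 2281-11-29
! datewheel.closeout() -> 2281-11-30
! datewheel.whichday() -> Wednesday
! bin.index() -> [ni, vust]

Answer: 2281-11-30


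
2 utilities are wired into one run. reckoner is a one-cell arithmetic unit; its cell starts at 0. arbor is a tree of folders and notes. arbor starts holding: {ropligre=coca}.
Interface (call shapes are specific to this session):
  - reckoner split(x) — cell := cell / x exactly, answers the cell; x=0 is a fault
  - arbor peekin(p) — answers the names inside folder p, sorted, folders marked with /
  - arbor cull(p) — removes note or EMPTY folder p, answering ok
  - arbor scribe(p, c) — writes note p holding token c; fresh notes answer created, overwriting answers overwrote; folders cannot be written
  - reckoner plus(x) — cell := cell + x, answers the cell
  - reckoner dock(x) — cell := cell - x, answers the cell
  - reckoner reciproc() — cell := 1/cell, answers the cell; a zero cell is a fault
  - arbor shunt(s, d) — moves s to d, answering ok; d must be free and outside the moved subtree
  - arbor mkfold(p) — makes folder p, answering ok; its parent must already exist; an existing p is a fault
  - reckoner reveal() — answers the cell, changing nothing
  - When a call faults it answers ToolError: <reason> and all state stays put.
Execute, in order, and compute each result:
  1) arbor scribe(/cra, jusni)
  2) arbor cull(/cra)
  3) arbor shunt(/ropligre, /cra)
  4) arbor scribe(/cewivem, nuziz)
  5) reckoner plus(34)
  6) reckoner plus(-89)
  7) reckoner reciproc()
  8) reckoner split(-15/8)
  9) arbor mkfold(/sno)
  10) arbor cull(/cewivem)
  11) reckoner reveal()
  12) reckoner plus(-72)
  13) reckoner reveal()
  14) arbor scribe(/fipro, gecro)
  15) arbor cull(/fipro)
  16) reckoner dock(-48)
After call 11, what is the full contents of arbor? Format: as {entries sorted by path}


Answer: {cra=coca, sno/}

Derivation:
Next I call arbor scribe on /cra, jusni, yielding created.
I try arbor cull on /cra, and observe ok.
I call arbor shunt on /ropligre, /cra, and see ok.
I run arbor scribe on /cewivem, nuziz, giving created.
Now I run reckoner plus on 34, and observe 34.
I invoke reckoner plus on -89, → -55.
Now I run reckoner reciproc(), — result: -1/55.
Now I run reckoner split on -15/8, giving 8/825.
Next I call arbor mkfold on /sno, and observe ok.
Then arbor cull on /cewivem, and see ok.
I use reckoner reveal, and get 8/825.
Now I run reckoner plus on -72, — result: -59392/825.
I use reckoner reveal(): -59392/825.
Then arbor scribe on /fipro, gecro, — result: created.
Invoking arbor cull on /fipro, which returns ok.
I invoke reckoner dock on -48, — result: -19792/825.


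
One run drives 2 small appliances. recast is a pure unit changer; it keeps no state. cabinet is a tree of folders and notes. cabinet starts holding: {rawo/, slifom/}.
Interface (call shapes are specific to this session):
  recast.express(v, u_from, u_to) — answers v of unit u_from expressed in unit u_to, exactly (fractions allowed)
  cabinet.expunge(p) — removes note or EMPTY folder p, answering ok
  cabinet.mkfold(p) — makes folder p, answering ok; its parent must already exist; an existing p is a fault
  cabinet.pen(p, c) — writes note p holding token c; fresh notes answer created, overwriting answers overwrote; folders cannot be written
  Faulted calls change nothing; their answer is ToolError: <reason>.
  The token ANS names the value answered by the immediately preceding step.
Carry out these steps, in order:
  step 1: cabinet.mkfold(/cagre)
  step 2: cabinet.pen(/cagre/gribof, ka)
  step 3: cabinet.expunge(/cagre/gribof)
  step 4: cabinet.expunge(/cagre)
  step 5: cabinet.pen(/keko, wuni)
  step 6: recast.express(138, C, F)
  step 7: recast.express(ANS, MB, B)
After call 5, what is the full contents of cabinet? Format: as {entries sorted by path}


Answer: {keko=wuni, rawo/, slifom/}

Derivation:
-- cabinet.mkfold(p: /cagre) -> ok
-- cabinet.pen(p: /cagre/gribof, c: ka) -> created
-- cabinet.expunge(p: /cagre/gribof) -> ok
-- cabinet.expunge(p: /cagre) -> ok
-- cabinet.pen(p: /keko, c: wuni) -> created
-- recast.express(v: 138, u_from: C, u_to: F) -> 1402/5
-- recast.express(v: ANS, u_from: MB, u_to: B) -> 280400000


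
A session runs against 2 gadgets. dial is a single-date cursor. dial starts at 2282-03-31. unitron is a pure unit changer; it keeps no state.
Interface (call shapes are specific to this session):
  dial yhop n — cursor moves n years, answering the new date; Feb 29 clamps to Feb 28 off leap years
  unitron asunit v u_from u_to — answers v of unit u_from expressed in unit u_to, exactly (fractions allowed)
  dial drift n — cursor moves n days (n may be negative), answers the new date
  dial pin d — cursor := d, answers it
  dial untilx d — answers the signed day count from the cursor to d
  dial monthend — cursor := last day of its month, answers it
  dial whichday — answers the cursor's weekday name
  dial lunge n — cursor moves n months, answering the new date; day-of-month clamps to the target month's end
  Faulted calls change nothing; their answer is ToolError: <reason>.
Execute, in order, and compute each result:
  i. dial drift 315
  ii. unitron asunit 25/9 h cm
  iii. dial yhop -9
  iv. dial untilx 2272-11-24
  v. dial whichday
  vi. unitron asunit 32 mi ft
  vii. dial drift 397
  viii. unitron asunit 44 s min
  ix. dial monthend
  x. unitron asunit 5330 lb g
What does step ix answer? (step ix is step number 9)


Answer: 2275-03-31

Derivation:
CALL dial drift[n=315]
RET  2283-02-09
CALL unitron asunit[v=25/9; u_from=h; u_to=cm]
RET  ToolError: incompatible units
CALL dial yhop[n=-9]
RET  2274-02-09
CALL dial untilx[d=2272-11-24]
RET  -442
CALL dial whichday[]
RET  Monday
CALL unitron asunit[v=32; u_from=mi; u_to=ft]
RET  168960
CALL dial drift[n=397]
RET  2275-03-13
CALL unitron asunit[v=44; u_from=s; u_to=min]
RET  11/15
CALL dial monthend[]
RET  2275-03-31
CALL unitron asunit[v=5330; u_from=lb; u_to=g]
RET  24176473321/10000


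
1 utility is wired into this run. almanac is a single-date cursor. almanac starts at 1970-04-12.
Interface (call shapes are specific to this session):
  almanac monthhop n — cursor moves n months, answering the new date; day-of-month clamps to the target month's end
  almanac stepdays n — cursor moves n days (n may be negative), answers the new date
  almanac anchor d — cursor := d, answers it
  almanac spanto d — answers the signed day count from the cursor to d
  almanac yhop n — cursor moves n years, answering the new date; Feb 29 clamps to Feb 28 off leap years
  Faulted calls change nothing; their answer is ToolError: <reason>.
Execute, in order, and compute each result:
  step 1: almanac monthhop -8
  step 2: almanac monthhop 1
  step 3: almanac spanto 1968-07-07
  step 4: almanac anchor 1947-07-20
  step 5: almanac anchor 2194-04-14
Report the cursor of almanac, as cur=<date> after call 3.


~$ almanac monthhop -8
:: 1969-08-12
~$ almanac monthhop 1
:: 1969-09-12
~$ almanac spanto 1968-07-07
:: -432
~$ almanac anchor 1947-07-20
:: 1947-07-20
~$ almanac anchor 2194-04-14
:: 2194-04-14

Answer: cur=1969-09-12


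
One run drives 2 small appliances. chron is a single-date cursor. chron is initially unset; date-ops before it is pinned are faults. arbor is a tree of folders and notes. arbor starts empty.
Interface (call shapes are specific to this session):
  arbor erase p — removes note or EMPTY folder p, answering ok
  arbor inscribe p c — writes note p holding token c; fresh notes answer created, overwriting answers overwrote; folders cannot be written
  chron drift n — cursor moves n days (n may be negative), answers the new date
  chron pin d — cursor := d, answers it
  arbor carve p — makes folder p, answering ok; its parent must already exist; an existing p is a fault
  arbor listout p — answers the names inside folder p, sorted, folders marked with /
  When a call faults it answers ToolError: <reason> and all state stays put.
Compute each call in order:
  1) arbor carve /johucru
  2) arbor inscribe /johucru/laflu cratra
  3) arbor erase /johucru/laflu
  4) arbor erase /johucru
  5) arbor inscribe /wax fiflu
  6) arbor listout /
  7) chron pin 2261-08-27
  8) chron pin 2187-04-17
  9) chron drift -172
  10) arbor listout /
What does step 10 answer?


Answer: [wax]

Derivation:
~$ arbor carve p='/johucru'
[out] ok
~$ arbor inscribe p='/johucru/laflu' c='cratra'
[out] created
~$ arbor erase p='/johucru/laflu'
[out] ok
~$ arbor erase p='/johucru'
[out] ok
~$ arbor inscribe p='/wax' c='fiflu'
[out] created
~$ arbor listout p='/'
[out] [wax]
~$ chron pin d='2261-08-27'
[out] 2261-08-27
~$ chron pin d='2187-04-17'
[out] 2187-04-17
~$ chron drift n='-172'
[out] 2186-10-27
~$ arbor listout p='/'
[out] [wax]


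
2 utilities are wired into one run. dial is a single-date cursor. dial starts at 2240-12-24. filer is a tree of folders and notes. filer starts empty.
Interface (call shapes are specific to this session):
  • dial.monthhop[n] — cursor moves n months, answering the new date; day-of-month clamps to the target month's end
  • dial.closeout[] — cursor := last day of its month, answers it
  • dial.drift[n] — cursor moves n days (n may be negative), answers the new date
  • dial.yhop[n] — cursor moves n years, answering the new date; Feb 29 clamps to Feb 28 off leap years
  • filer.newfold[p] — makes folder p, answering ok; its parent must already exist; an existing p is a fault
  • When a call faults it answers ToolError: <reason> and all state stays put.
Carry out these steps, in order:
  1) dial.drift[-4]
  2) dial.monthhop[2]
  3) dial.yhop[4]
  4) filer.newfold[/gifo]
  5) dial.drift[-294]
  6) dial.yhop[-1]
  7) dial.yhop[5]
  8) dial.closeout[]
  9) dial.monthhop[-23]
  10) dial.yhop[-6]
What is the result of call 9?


Answer: 2246-06-30

Derivation:
-- 1. dial.drift(-4) == 2240-12-20
-- 2. dial.monthhop(2) == 2241-02-20
-- 3. dial.yhop(4) == 2245-02-20
-- 4. filer.newfold(/gifo) == ok
-- 5. dial.drift(-294) == 2244-05-02
-- 6. dial.yhop(-1) == 2243-05-02
-- 7. dial.yhop(5) == 2248-05-02
-- 8. dial.closeout() == 2248-05-31
-- 9. dial.monthhop(-23) == 2246-06-30
-- 10. dial.yhop(-6) == 2240-06-30


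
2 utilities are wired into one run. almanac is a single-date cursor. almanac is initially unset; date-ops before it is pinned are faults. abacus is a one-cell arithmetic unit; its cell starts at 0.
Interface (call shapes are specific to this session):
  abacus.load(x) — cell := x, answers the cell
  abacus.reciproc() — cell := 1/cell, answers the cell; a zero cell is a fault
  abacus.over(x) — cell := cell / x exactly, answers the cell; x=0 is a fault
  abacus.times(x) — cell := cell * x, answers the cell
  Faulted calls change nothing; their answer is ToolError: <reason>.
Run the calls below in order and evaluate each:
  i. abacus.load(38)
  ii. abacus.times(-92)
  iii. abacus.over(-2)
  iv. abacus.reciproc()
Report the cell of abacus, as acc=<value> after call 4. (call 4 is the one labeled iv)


==> abacus.load(x=38)
<== 38
==> abacus.times(x=-92)
<== -3496
==> abacus.over(x=-2)
<== 1748
==> abacus.reciproc()
<== 1/1748

Answer: acc=1/1748


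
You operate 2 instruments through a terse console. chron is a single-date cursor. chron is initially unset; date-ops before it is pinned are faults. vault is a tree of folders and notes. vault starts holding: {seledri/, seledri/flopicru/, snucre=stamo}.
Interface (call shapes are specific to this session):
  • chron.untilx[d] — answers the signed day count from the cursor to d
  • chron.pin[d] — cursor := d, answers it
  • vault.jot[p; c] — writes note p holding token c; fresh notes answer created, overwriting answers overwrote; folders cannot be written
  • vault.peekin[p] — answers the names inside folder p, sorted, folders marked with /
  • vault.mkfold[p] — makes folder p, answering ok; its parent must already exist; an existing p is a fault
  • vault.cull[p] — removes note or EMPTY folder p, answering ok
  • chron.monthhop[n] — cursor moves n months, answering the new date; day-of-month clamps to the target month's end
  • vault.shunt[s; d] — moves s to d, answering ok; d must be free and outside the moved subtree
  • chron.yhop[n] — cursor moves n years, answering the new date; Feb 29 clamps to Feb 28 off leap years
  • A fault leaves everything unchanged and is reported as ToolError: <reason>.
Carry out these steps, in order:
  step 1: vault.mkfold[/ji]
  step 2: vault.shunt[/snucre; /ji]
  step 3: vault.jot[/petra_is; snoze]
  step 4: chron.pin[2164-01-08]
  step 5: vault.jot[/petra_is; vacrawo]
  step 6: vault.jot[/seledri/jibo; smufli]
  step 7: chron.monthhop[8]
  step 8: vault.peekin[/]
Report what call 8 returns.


Answer: [ji/, petra_is, seledri/, snucre]

Derivation:
// 1. vault.mkfold(p: /ji) ~> ok
// 2. vault.shunt(s: /snucre, d: /ji) ~> ToolError: exists
// 3. vault.jot(p: /petra_is, c: snoze) ~> created
// 4. chron.pin(d: 2164-01-08) ~> 2164-01-08
// 5. vault.jot(p: /petra_is, c: vacrawo) ~> overwrote
// 6. vault.jot(p: /seledri/jibo, c: smufli) ~> created
// 7. chron.monthhop(n: 8) ~> 2164-09-08
// 8. vault.peekin(p: /) ~> [ji/, petra_is, seledri/, snucre]


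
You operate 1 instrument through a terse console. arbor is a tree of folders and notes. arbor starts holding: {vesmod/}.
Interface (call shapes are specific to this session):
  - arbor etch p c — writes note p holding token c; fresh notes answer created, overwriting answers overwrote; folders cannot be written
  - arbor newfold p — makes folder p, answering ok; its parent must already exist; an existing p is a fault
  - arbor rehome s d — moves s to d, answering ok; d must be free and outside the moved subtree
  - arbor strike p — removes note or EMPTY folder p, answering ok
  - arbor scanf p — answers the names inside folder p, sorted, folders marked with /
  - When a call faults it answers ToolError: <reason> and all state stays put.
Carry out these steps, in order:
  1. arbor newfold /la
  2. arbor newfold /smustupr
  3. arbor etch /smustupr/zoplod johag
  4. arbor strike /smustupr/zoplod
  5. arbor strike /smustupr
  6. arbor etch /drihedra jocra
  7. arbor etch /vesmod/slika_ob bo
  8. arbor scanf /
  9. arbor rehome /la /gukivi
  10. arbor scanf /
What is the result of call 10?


~$ arbor newfold /la
  ok
~$ arbor newfold /smustupr
  ok
~$ arbor etch /smustupr/zoplod johag
  created
~$ arbor strike /smustupr/zoplod
  ok
~$ arbor strike /smustupr
  ok
~$ arbor etch /drihedra jocra
  created
~$ arbor etch /vesmod/slika_ob bo
  created
~$ arbor scanf /
  [drihedra, la/, vesmod/]
~$ arbor rehome /la /gukivi
  ok
~$ arbor scanf /
  [drihedra, gukivi/, vesmod/]

Answer: [drihedra, gukivi/, vesmod/]


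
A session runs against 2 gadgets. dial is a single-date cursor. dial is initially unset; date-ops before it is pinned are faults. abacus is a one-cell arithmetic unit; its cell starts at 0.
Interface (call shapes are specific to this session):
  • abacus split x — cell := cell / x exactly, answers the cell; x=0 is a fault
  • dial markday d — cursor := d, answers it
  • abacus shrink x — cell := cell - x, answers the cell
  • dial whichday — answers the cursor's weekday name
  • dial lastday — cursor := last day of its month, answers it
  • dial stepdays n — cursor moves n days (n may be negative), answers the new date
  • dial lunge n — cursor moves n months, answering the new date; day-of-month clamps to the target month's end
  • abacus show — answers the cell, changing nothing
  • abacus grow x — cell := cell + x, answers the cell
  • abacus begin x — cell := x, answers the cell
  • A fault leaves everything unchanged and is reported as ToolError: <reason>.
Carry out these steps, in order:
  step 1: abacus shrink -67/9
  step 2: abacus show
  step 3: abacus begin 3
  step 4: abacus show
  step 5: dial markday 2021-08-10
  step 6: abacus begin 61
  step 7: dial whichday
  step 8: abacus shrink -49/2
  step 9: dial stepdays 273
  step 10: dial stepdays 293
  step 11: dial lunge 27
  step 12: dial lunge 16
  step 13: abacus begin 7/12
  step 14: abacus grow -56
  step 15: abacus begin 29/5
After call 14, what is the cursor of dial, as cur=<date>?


Answer: cur=2026-09-27

Derivation:
;; 1. abacus shrink(x→-67/9) => 67/9
;; 2. abacus show() => 67/9
;; 3. abacus begin(x→3) => 3
;; 4. abacus show() => 3
;; 5. dial markday(d→2021-08-10) => 2021-08-10
;; 6. abacus begin(x→61) => 61
;; 7. dial whichday() => Tuesday
;; 8. abacus shrink(x→-49/2) => 171/2
;; 9. dial stepdays(n→273) => 2022-05-10
;; 10. dial stepdays(n→293) => 2023-02-27
;; 11. dial lunge(n→27) => 2025-05-27
;; 12. dial lunge(n→16) => 2026-09-27
;; 13. abacus begin(x→7/12) => 7/12
;; 14. abacus grow(x→-56) => -665/12
;; 15. abacus begin(x→29/5) => 29/5


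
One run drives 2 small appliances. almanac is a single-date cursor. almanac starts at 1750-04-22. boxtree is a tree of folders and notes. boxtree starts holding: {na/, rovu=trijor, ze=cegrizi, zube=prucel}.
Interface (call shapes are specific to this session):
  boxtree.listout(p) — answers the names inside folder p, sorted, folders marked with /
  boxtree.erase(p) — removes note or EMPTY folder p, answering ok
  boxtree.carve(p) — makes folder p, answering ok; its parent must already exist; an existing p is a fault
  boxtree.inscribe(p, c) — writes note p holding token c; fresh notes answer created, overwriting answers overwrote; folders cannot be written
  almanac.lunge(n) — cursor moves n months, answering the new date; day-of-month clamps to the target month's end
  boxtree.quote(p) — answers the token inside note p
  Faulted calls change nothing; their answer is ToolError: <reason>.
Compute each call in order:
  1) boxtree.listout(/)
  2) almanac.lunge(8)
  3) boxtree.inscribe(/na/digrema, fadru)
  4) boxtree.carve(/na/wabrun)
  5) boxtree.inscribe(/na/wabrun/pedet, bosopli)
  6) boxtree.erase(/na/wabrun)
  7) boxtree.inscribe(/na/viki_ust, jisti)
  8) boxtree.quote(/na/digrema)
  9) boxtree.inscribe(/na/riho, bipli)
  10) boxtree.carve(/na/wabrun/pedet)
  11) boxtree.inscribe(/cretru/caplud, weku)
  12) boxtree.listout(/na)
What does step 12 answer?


# 1. boxtree.listout(p→/) -> [na/, rovu, ze, zube]
# 2. almanac.lunge(n→8) -> 1750-12-22
# 3. boxtree.inscribe(p→/na/digrema, c→fadru) -> created
# 4. boxtree.carve(p→/na/wabrun) -> ok
# 5. boxtree.inscribe(p→/na/wabrun/pedet, c→bosopli) -> created
# 6. boxtree.erase(p→/na/wabrun) -> ToolError: not empty
# 7. boxtree.inscribe(p→/na/viki_ust, c→jisti) -> created
# 8. boxtree.quote(p→/na/digrema) -> fadru
# 9. boxtree.inscribe(p→/na/riho, c→bipli) -> created
# 10. boxtree.carve(p→/na/wabrun/pedet) -> ToolError: exists
# 11. boxtree.inscribe(p→/cretru/caplud, c→weku) -> ToolError: no parent
# 12. boxtree.listout(p→/na) -> [digrema, riho, viki_ust, wabrun/]

Answer: [digrema, riho, viki_ust, wabrun/]


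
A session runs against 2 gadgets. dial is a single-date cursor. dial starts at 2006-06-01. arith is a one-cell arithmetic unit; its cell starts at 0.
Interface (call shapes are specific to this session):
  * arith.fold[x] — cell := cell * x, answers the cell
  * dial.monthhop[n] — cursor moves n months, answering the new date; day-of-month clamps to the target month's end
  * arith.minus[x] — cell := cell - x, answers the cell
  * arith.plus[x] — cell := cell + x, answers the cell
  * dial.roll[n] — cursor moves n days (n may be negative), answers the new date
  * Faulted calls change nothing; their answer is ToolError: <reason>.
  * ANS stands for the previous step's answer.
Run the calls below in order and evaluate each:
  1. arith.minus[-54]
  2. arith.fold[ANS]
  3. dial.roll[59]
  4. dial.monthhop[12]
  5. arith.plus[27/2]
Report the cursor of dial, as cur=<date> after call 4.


Answer: cur=2007-07-30

Derivation:
// minus(x→-54) -> 54
// fold(x→ANS) -> 2916
// roll(n→59) -> 2006-07-30
// monthhop(n→12) -> 2007-07-30
// plus(x→27/2) -> 5859/2


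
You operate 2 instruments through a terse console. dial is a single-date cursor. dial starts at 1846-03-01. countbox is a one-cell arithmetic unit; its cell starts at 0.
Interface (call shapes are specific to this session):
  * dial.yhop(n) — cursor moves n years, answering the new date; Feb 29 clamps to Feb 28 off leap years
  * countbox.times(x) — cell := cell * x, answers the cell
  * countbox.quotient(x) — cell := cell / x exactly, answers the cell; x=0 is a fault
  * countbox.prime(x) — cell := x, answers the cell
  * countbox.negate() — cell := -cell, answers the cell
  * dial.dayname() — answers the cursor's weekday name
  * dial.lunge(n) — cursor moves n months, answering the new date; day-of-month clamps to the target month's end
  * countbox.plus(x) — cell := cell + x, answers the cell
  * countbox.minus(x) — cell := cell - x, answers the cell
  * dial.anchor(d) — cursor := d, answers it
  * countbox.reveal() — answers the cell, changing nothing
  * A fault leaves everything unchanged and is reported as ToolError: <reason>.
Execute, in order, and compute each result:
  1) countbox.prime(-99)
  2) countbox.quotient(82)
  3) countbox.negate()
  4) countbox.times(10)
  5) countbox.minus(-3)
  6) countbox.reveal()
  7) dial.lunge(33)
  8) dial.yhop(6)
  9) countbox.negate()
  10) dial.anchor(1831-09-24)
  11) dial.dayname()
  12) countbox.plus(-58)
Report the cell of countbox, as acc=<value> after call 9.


·→ countbox.prime(x='-99')
·← -99
·→ countbox.quotient(x='82')
·← -99/82
·→ countbox.negate()
·← 99/82
·→ countbox.times(x='10')
·← 495/41
·→ countbox.minus(x='-3')
·← 618/41
·→ countbox.reveal()
·← 618/41
·→ dial.lunge(n='33')
·← 1848-12-01
·→ dial.yhop(n='6')
·← 1854-12-01
·→ countbox.negate()
·← -618/41
·→ dial.anchor(d='1831-09-24')
·← 1831-09-24
·→ dial.dayname()
·← Saturday
·→ countbox.plus(x='-58')
·← -2996/41

Answer: acc=-618/41


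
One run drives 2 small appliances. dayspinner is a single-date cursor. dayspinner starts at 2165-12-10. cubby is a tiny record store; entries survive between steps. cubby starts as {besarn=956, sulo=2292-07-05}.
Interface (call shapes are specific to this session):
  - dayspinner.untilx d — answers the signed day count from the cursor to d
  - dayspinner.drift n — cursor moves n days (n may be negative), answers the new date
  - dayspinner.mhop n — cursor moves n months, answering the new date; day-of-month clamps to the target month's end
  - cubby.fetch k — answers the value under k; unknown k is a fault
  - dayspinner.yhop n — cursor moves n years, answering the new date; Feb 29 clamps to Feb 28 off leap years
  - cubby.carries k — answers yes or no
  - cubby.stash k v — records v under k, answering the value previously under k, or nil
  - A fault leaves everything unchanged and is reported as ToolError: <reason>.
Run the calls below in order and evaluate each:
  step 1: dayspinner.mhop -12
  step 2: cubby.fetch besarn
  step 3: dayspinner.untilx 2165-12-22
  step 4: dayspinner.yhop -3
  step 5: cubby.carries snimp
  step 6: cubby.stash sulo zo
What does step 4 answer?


Do: dayspinner.mhop[n: -12]
See: 2164-12-10
Do: cubby.fetch[k: besarn]
See: 956
Do: dayspinner.untilx[d: 2165-12-22]
See: 377
Do: dayspinner.yhop[n: -3]
See: 2161-12-10
Do: cubby.carries[k: snimp]
See: no
Do: cubby.stash[k: sulo; v: zo]
See: 2292-07-05

Answer: 2161-12-10


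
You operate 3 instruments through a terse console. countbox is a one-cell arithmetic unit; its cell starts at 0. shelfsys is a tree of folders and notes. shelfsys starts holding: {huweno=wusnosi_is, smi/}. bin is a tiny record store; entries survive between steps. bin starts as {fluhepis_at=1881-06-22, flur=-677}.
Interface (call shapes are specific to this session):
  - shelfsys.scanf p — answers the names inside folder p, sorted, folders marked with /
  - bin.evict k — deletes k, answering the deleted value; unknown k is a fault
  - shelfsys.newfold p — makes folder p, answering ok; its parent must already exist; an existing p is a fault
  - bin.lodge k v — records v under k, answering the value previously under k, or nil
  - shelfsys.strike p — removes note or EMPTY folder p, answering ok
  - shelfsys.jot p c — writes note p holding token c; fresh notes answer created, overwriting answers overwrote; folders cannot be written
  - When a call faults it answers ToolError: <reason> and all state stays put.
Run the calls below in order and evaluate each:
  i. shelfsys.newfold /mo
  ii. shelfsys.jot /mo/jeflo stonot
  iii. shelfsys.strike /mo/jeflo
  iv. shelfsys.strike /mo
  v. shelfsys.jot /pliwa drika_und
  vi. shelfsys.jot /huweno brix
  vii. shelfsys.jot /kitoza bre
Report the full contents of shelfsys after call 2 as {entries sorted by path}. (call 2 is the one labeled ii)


>>> newfold /mo
:: ok
>>> jot /mo/jeflo stonot
:: created
>>> strike /mo/jeflo
:: ok
>>> strike /mo
:: ok
>>> jot /pliwa drika_und
:: created
>>> jot /huweno brix
:: overwrote
>>> jot /kitoza bre
:: created

Answer: {huweno=wusnosi_is, mo/, mo/jeflo=stonot, smi/}
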